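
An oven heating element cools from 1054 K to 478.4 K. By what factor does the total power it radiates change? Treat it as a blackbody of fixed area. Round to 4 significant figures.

P ∝ T⁴, so P₂/P₁ = (T₂/T₁)⁴ = (478.4/1054)⁴ = (0.453890)⁴ = 0.04244.

P₂/P₁ ≈ 0.04244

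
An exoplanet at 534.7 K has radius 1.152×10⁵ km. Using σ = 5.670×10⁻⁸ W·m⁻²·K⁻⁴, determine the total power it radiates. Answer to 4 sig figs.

P ≈ 7.729×10²⁰ W

Surface area A = 4πR² = 4π(1.152×10⁸ m)² = 1.66769×10¹⁷ m².
P = σAT⁴ = 5.670×10⁻⁸ × 1.66769×10¹⁷ × (534.7)⁴ = 7.729×10²⁰ W.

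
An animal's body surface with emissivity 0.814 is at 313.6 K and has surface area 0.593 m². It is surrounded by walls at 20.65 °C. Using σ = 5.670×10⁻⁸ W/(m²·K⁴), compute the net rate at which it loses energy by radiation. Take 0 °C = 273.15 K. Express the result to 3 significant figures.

Surroundings: T = 20.65 °C + 273.15 = 293.80 K.
Area A = 0.593 m².
Net radiated power P_net = εσA(T⁴ − T₀⁴) = 0.814×5.670×10⁻⁸×0.593×(313.6⁴ − 293.80⁴).
T⁴ − T₀⁴ = 9.67173×10⁹ − 7.45087×10⁹ = 2.22086×10⁹ K⁴, so P_net = 60.8 W.

Net loss ≈ 60.8 W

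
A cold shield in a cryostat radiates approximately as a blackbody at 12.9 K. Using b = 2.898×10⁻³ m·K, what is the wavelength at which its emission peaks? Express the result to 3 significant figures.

λ_max ≈ 0.225 mm

Wien's displacement law: λ_max = b/T = (2.898×10⁻³ m·K)/(12.9 K) = 2.247×10⁻⁴ m.
That is 0.225 mm, in the infrared range.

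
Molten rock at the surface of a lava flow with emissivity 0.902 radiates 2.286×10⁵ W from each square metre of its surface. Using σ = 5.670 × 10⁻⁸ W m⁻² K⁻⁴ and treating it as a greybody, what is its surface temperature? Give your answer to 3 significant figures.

I = εσT⁴, so T = (I/εσ)^(1/4) = (2.286×10⁵/(0.902×5.670×10⁻⁸))^(1/4) = 1.45×10³ K.

T ≈ 1.45×10³ K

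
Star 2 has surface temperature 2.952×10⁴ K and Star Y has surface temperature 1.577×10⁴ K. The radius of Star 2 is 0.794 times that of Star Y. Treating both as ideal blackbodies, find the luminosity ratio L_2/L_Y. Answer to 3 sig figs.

L ∝ R²T⁴, so L_2/L_Y = (R_2/R_Y)²(T_2/T_Y)⁴ = (0.794)² × (2.952×10⁴/1.577×10⁴)⁴ = 0.630436 × 12.2783 = 7.74.

L_2/L_Y ≈ 7.74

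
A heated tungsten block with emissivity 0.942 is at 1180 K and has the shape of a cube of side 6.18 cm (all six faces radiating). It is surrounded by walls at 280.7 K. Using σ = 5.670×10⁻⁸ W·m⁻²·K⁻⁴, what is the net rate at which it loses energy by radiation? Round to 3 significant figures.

Area A = 6s² = 6×(0.0618 m)² = 0.0229154 m².
Net radiated power P_net = εσA(T⁴ − T₀⁴) = 0.942×5.670×10⁻⁸×0.0229154×(1180⁴ − 280.7⁴).
T⁴ − T₀⁴ = 1.93878×10¹² − 6.20826×10⁹ = 1.93257×10¹² K⁴, so P_net = 2.37×10³ W.

Net loss ≈ 2.37×10³ W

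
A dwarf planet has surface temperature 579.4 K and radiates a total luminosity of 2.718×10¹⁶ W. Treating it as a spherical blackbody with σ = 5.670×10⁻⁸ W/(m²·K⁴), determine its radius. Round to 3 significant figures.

L = 4πR²σT⁴ ⇒ R = √(L/(4πσT⁴)).
σT⁴ = 6389.94 W/m², so R = √(2.718×10¹⁶/(4π×6389.94)) = 5.82×10⁵ m.

R ≈ 5.82×10⁵ m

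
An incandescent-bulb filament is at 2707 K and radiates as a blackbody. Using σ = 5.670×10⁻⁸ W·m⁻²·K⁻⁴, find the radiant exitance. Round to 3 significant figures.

I ≈ 3.04×10⁶ W/m²

Stefan–Boltzmann: I = σT⁴ = 5.670×10⁻⁸ × (2707)⁴ = 3.04×10⁶ W/m².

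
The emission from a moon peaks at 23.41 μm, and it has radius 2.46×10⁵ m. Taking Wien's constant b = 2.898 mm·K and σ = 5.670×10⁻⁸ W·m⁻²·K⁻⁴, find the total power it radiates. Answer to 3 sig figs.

Wien's law: T = b/λ_max = 2.898×10⁻³/2.341×10⁻⁵ = 123.793 K.
Surface area A = 4πR² = 4π(2.46×10⁵ m)² = 7.60466×10¹¹ m².
Then P = σAT⁴ = 5.670×10⁻⁸×7.60466×10¹¹×(123.793)⁴ = 1.01×10¹³ W.

P ≈ 1.01×10¹³ W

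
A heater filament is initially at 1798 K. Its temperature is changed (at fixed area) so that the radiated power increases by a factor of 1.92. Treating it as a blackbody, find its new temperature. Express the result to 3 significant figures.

T₂ ≈ 2.12×10³ K

P ∝ T⁴, so T₂/T₁ = (P₂/P₁)^(1/4) = (1.92)^(1/4) = 1.17713.
T₂ = 1798 × 1.17713 = 2.12×10³ K.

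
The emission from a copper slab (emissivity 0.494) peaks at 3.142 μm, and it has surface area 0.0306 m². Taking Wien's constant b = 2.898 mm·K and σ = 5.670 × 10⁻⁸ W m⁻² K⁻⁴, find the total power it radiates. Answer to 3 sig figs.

Wien's law: T = b/λ_max = 2.898×10⁻³/3.142×10⁻⁶ = 922.342 K.
Area A = 0.0306 m².
Then P = εσAT⁴ = 0.494×5.670×10⁻⁸×0.0306×(922.342)⁴ = 620 W.

P ≈ 620 W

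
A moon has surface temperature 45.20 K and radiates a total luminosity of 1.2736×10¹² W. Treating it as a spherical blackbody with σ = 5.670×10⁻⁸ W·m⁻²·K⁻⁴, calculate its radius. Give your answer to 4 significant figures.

L = 4πR²σT⁴ ⇒ R = √(L/(4πσT⁴)).
σT⁴ = 0.236667 W/m², so R = √(1.2736×10¹²/(4π×0.236667)) = 6.544×10⁵ m.

R ≈ 6.544×10⁵ m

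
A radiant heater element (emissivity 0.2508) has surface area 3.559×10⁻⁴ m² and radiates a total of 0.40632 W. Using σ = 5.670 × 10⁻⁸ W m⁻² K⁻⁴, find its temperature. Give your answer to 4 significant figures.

T ≈ 532.3 K

Area A = 3.559×10⁻⁴ m².
P = εσAT⁴ ⇒ T = (P/(εσA))^(1/4) = (0.40632/(0.2508×5.670×10⁻⁸×3.559×10⁻⁴))^(1/4) = 532.3 K.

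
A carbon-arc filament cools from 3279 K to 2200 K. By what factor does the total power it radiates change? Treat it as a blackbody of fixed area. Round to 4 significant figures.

P₂/P₁ ≈ 0.2026

P ∝ T⁴, so P₂/P₁ = (T₂/T₁)⁴ = (2200/3279)⁴ = (0.670936)⁴ = 0.2026.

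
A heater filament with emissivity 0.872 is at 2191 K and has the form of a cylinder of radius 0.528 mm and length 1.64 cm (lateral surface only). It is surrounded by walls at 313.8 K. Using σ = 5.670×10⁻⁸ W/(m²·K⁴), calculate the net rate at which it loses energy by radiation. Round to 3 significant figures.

Lateral area A = 2πrL = 2π×5.28×10⁻⁴×0.0164 = 5.44074×10⁻⁵ m².
Net radiated power P_net = εσA(T⁴ − T₀⁴) = 0.872×5.670×10⁻⁸×5.44074×10⁻⁵×(2191⁴ − 313.8⁴).
T⁴ − T₀⁴ = 2.30446×10¹³ − 9.69643×10⁹ = 2.30349×10¹³ K⁴, so P_net = 62.0 W.

Net loss ≈ 62.0 W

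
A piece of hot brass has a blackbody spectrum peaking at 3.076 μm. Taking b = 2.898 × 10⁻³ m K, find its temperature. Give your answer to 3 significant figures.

T ≈ 942 K

Wien's law gives T = b/λ_max = (2.898×10⁻³ m·K)/(3.076×10⁻⁶ m) = 942 K.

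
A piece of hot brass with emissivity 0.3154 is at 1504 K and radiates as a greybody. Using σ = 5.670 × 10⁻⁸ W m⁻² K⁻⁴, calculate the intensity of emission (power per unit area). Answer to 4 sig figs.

I ≈ 9.150×10⁴ W/m²

Stefan–Boltzmann: I = εσT⁴ = 0.3154 × 5.670×10⁻⁸ × (1504)⁴ = 9.150×10⁴ W/m².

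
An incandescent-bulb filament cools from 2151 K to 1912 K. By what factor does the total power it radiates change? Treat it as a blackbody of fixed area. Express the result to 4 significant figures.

P ∝ T⁴, so P₂/P₁ = (T₂/T₁)⁴ = (1912/2151)⁴ = (0.888889)⁴ = 0.6243.

P₂/P₁ ≈ 0.6243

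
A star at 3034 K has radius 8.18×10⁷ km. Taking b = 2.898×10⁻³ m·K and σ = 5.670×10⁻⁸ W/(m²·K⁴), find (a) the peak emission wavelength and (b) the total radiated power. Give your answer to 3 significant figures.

λ_max ≈ 0.955 μm; P ≈ 4.04×10²⁹ W

(a) λ_max = b/T = 2.898×10⁻³/3034 = 9.552×10⁻⁷ m = 0.955 μm.
Surface area A = 4πR² = 4π(8.18×10¹⁰ m)² = 8.40846×10²² m².
(b) P = σAT⁴ = 5.670×10⁻⁸×8.40846×10²²×(3034)⁴ = 4.04×10²⁹ W.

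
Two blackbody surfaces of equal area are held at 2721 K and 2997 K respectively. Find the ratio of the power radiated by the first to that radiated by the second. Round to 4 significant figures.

P₁/P₂ ≈ 0.6795

With equal areas, P₁/P₂ = (T₁/T₂)⁴ = (2721/2997)⁴ = 0.6795.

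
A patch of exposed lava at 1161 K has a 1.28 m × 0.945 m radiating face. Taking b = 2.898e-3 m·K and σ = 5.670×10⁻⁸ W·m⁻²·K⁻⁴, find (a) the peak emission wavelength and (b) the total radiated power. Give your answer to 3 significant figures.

(a) λ_max = b/T = 2.898×10⁻³/1161 = 2.496×10⁻⁶ m = 2.50×10³ nm.
Area A = 1.28 × 0.945 = 1.2096 m².
(b) P = σAT⁴ = 5.670×10⁻⁸×1.2096×(1161)⁴ = 1.25×10⁵ W.

λ_max ≈ 2.50×10³ nm; P ≈ 1.25×10⁵ W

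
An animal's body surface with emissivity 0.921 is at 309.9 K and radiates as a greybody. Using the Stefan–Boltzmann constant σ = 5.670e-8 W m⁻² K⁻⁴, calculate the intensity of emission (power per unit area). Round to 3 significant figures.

Stefan–Boltzmann: I = εσT⁴ = 0.921 × 5.670×10⁻⁸ × (309.9)⁴ = 482 W/m².

I ≈ 482 W/m²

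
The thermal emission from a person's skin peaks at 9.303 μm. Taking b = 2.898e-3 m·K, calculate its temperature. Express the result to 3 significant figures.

Wien's law gives T = b/λ_max = (2.898×10⁻³ m·K)/(9.303×10⁻⁶ m) = 312 K.

T ≈ 312 K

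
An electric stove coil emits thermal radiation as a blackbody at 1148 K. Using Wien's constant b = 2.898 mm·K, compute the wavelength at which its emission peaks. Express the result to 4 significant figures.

Wien's displacement law: λ_max = b/T = (2.898×10⁻³ m·K)/(1148 K) = 2.5244×10⁻⁶ m.
That is 2.524 μm, in the infrared range.

λ_max ≈ 2.524 μm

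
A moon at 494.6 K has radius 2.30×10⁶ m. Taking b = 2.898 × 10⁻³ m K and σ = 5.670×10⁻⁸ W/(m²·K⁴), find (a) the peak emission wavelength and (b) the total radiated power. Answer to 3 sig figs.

λ_max ≈ 5.86 μm; P ≈ 2.26×10¹⁷ W

(a) λ_max = b/T = 2.898×10⁻³/494.6 = 5.859×10⁻⁶ m = 5.86 μm.
Surface area A = 4πR² = 4π(2.30×10⁶ m)² = 6.64761×10¹³ m².
(b) P = σAT⁴ = 5.670×10⁻⁸×6.64761×10¹³×(494.6)⁴ = 2.26×10¹⁷ W.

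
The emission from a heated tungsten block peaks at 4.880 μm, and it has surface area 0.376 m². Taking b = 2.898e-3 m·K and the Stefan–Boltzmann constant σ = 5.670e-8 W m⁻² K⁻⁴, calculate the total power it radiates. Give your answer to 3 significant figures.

Wien's law: T = b/λ_max = 2.898×10⁻³/4.880×10⁻⁶ = 593.852 K.
Area A = 0.376 m².
Then P = σAT⁴ = 5.670×10⁻⁸×0.376×(593.852)⁴ = 2.65×10³ W.

P ≈ 2.65×10³ W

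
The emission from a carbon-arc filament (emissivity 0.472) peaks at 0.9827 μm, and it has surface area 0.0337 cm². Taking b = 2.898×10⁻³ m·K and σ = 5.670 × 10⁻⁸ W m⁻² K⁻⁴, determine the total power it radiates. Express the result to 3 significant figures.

P ≈ 6.82 W

Wien's law: T = b/λ_max = 2.898×10⁻³/9.827×10⁻⁷ = 2949.02 K.
Area A = 0.0337 cm² = 3.37×10⁻⁶ m².
Then P = εσAT⁴ = 0.472×5.670×10⁻⁸×3.37×10⁻⁶×(2949.02)⁴ = 6.82 W.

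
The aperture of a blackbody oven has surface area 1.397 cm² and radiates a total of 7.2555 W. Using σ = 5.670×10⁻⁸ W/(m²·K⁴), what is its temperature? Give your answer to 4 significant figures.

Area A = 1.397 cm² = 1.397×10⁻⁴ m².
P = σAT⁴ ⇒ T = (P/(σA))^(1/4) = (7.2555/(5.670×10⁻⁸×1.397×10⁻⁴))^(1/4) = 978.3 K.

T ≈ 978.3 K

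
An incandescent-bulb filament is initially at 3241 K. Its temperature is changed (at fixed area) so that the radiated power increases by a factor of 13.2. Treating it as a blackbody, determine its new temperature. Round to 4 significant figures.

P ∝ T⁴, so T₂/T₁ = (P₂/P₁)^(1/4) = (13.2)^(1/4) = 1.90609.
T₂ = 3241 × 1.90609 = 6178 K.

T₂ ≈ 6178 K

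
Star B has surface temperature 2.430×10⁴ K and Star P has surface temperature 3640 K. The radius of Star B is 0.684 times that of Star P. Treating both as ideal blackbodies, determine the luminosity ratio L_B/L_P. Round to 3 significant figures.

L ∝ R²T⁴, so L_B/L_P = (R_B/R_P)²(T_B/T_P)⁴ = (0.684)² × (2.430×10⁴/3640)⁴ = 0.467856 × 1986.18 = 929.

L_B/L_P ≈ 929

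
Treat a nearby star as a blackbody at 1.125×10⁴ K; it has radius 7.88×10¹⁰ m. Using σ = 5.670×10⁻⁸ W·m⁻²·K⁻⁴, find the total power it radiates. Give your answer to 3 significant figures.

Surface area A = 4πR² = 4π(7.88×10¹⁰ m)² = 7.80301×10²² m².
P = σAT⁴ = 5.670×10⁻⁸ × 7.80301×10²² × (1.125×10⁴)⁴ = 7.09×10³¹ W.

P ≈ 7.09×10³¹ W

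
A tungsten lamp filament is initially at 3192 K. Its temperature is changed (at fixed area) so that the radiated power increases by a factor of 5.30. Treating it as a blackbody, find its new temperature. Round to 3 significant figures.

P ∝ T⁴, so T₂/T₁ = (P₂/P₁)^(1/4) = (5.30)^(1/4) = 1.51729.
T₂ = 3192 × 1.51729 = 4.84×10³ K.

T₂ ≈ 4.84×10³ K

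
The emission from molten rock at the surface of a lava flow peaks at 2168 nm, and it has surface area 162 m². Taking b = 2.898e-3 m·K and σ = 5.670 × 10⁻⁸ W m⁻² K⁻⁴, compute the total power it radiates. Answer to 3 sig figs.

Wien's law: T = b/λ_max = 2.898×10⁻³/2.168×10⁻⁶ = 1336.72 K.
Area A = 162 m².
Then P = σAT⁴ = 5.670×10⁻⁸×162×(1336.72)⁴ = 2.93×10⁷ W.

P ≈ 2.93×10⁷ W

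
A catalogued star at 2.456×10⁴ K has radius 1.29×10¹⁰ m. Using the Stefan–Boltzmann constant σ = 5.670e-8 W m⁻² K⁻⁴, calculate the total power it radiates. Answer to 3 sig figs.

Surface area A = 4πR² = 4π(1.29×10¹⁰ m)² = 2.09117×10²¹ m².
P = σAT⁴ = 5.670×10⁻⁸ × 2.09117×10²¹ × (2.456×10⁴)⁴ = 4.31×10³¹ W.

P ≈ 4.31×10³¹ W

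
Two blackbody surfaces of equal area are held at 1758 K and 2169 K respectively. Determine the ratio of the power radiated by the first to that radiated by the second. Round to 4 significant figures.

With equal areas, P₁/P₂ = (T₁/T₂)⁴ = (1758/2169)⁴ = 0.4316.

P₁/P₂ ≈ 0.4316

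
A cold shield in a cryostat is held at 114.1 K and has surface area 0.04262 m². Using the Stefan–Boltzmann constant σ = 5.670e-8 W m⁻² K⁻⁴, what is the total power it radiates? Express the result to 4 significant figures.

P ≈ 0.4096 W

Area A = 0.04262 m².
P = σAT⁴ = 5.670×10⁻⁸ × 0.04262 × (114.1)⁴ = 0.4096 W.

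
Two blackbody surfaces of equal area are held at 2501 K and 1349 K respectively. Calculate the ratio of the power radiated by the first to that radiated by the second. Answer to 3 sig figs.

With equal areas, P₁/P₂ = (T₁/T₂)⁴ = (2501/1349)⁴ = 11.8.

P₁/P₂ ≈ 11.8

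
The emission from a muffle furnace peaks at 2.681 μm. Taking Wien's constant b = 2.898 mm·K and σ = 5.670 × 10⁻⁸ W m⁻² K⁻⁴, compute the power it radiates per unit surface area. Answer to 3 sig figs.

I ≈ 7.74×10⁴ W/m²

Wien's law: T = b/λ_max = 2.898×10⁻³/2.681×10⁻⁶ = 1080.94 K.
Then I = σT⁴ = 5.670×10⁻⁸×(1080.94)⁴ = 7.74×10⁴ W/m².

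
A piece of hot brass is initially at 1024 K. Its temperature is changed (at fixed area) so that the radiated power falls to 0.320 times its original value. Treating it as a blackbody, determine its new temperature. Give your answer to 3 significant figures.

P ∝ T⁴, so T₂/T₁ = (P₂/P₁)^(1/4) = (0.320)^(1/4) = 0.752121.
T₂ = 1024 × 0.752121 = 770 K.

T₂ ≈ 770 K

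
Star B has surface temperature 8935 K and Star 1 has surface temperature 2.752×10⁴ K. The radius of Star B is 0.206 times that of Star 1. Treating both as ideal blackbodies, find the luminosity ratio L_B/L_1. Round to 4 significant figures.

L_B/L_1 ≈ 4.715×10⁻⁴

L ∝ R²T⁴, so L_B/L_1 = (R_B/R_1)²(T_B/T_1)⁴ = (0.206)² × (8935/2.752×10⁴)⁴ = 0.042436 × 0.0111118 = 4.715×10⁻⁴.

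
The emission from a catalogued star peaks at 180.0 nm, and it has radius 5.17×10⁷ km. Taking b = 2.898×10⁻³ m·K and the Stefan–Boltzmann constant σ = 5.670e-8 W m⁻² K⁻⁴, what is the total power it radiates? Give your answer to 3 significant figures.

P ≈ 1.28×10³² W

Wien's law: T = b/λ_max = 2.898×10⁻³/1.800×10⁻⁷ = 16100.0 K.
Surface area A = 4πR² = 4π(5.17×10¹⁰ m)² = 3.35885×10²² m².
Then P = σAT⁴ = 5.670×10⁻⁸×3.35885×10²²×(16100.0)⁴ = 1.28×10³² W.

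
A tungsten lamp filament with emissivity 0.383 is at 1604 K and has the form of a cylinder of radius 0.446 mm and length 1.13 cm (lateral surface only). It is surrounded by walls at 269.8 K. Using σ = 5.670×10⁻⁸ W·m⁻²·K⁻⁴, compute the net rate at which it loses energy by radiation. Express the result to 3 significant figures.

Net loss ≈ 4.55 W

Lateral area A = 2πrL = 2π×4.46×10⁻⁴×0.0113 = 3.16660×10⁻⁵ m².
Net radiated power P_net = εσA(T⁴ − T₀⁴) = 0.383×5.670×10⁻⁸×3.16660×10⁻⁵×(1604⁴ − 269.8⁴).
T⁴ − T₀⁴ = 6.61938×10¹² − 5.29868×10⁹ = 6.61408×10¹² K⁴, so P_net = 4.55 W.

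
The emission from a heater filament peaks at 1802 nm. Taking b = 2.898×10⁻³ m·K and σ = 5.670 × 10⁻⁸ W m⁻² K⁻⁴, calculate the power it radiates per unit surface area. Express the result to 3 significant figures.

Wien's law: T = b/λ_max = 2.898×10⁻³/1.802×10⁻⁶ = 1608.21 K.
Then I = σT⁴ = 5.670×10⁻⁸×(1608.21)⁴ = 3.79×10⁵ W/m².

I ≈ 3.79×10⁵ W/m²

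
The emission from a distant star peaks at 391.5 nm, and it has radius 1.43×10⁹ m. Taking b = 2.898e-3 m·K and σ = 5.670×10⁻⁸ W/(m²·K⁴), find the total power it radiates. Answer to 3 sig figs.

Wien's law: T = b/λ_max = 2.898×10⁻³/3.915×10⁻⁷ = 7402.30 K.
Surface area A = 4πR² = 4π(1.43×10⁹ m)² = 2.56970×10¹⁹ m².
Then P = σAT⁴ = 5.670×10⁻⁸×2.56970×10¹⁹×(7402.30)⁴ = 4.37×10²⁷ W.

P ≈ 4.37×10²⁷ W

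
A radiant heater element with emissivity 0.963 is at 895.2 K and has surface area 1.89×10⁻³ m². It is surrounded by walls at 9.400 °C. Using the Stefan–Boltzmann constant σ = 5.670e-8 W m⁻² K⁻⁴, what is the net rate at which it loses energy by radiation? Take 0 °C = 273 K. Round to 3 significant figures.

Net loss ≈ 65.6 W

Surroundings: T = 9.400 °C + 273 = 282.400 K.
Area A = 1.89×10⁻³ m².
Net radiated power P_net = εσA(T⁴ − T₀⁴) = 0.963×5.670×10⁻⁸×1.89×10⁻³×(895.2⁴ − 282.400⁴).
T⁴ − T₀⁴ = 6.42215×10¹¹ − 6.36002×10⁹ = 6.35855×10¹¹ K⁴, so P_net = 65.6 W.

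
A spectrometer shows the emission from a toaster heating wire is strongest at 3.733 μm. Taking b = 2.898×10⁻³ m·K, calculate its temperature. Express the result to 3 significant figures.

T ≈ 776 K

Wien's law gives T = b/λ_max = (2.898×10⁻³ m·K)/(3.733×10⁻⁶ m) = 776 K.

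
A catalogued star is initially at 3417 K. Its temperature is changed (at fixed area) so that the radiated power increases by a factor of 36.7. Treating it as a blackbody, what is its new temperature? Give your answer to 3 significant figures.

P ∝ T⁴, so T₂/T₁ = (P₂/P₁)^(1/4) = (36.7)^(1/4) = 2.46131.
T₂ = 3417 × 2.46131 = 8.41×10³ K.

T₂ ≈ 8.41×10³ K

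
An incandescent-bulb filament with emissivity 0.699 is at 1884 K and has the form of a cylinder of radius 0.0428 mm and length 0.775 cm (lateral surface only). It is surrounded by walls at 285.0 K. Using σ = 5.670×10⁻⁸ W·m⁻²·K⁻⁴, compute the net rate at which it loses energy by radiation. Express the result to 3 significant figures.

Lateral area A = 2πrL = 2π×4.28×10⁻⁵×7.75×10⁻³ = 2.08413×10⁻⁶ m².
Net radiated power P_net = εσA(T⁴ − T₀⁴) = 0.699×5.670×10⁻⁸×2.08413×10⁻⁶×(1884⁴ − 285.0⁴).
T⁴ − T₀⁴ = 1.25986×10¹³ − 6.59750×10⁹ = 1.25920×10¹³ K⁴, so P_net = 1.04 W.

Net loss ≈ 1.04 W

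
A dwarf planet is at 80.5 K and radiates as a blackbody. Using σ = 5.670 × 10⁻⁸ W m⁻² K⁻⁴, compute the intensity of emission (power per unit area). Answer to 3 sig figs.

Stefan–Boltzmann: I = σT⁴ = 5.670×10⁻⁸ × (80.5)⁴ = 2.38 W/m².

I ≈ 2.38 W/m²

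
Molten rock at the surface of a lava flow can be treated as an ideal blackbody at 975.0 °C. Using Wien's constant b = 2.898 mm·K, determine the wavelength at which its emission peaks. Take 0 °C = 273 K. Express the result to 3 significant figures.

λ_max ≈ 2.32×10³ nm

T = 975.0 °C + 273 = 1248.0 K.
Wien's displacement law: λ_max = b/T = (2.898×10⁻³ m·K)/(1248.0 K) = 2.322×10⁻⁶ m.
That is 2.32×10³ nm, in the infrared range.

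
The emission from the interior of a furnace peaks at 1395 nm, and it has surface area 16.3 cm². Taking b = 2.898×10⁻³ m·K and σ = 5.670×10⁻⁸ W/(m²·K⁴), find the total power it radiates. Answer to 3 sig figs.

Wien's law: T = b/λ_max = 2.898×10⁻³/1.395×10⁻⁶ = 2077.42 K.
Area A = 16.3 cm² = 1.63×10⁻³ m².
Then P = σAT⁴ = 5.670×10⁻⁸×1.63×10⁻³×(2077.42)⁴ = 1.72×10³ W.

P ≈ 1.72×10³ W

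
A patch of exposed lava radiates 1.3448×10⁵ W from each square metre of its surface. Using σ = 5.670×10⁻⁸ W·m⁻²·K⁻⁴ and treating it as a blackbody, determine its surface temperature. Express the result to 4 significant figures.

I = σT⁴, so T = (I/σ)^(1/4) = (1.3448×10⁵/(5.670×10⁻⁸))^(1/4) = 1241 K.

T ≈ 1241 K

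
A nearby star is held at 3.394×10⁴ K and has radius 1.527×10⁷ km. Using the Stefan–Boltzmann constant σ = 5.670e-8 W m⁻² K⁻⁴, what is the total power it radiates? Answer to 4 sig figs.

P ≈ 2.205×10³² W

Surface area A = 4πR² = 4π(1.527×10¹⁰ m)² = 2.93014×10²¹ m².
P = σAT⁴ = 5.670×10⁻⁸ × 2.93014×10²¹ × (3.394×10⁴)⁴ = 2.205×10³² W.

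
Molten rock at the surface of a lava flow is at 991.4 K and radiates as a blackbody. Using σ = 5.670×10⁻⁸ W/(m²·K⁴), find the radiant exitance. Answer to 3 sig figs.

I ≈ 5.48×10⁴ W/m²

Stefan–Boltzmann: I = σT⁴ = 5.670×10⁻⁸ × (991.4)⁴ = 5.48×10⁴ W/m².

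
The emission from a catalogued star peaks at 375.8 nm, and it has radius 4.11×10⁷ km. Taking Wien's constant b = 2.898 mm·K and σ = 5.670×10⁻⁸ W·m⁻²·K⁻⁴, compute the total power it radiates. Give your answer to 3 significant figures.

Wien's law: T = b/λ_max = 2.898×10⁻³/3.758×10⁻⁷ = 7711.55 K.
Surface area A = 4πR² = 4π(4.11×10¹⁰ m)² = 2.12272×10²² m².
Then P = σAT⁴ = 5.670×10⁻⁸×2.12272×10²²×(7711.55)⁴ = 4.26×10³⁰ W.

P ≈ 4.26×10³⁰ W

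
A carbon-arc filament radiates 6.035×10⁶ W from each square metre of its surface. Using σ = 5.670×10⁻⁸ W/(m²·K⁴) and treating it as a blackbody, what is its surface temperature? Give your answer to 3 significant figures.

I = σT⁴, so T = (I/σ)^(1/4) = (6.035×10⁶/(5.670×10⁻⁸))^(1/4) = 3.21×10³ K.

T ≈ 3.21×10³ K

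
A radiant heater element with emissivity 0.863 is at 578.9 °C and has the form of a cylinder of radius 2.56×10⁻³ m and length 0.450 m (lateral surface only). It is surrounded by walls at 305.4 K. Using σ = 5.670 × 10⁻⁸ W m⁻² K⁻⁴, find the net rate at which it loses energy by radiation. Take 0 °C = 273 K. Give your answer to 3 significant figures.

Net loss ≈ 183 W

T = 578.9 °C + 273 = 851.9 K.
Lateral area A = 2πrL = 2π×2.56×10⁻³×0.450 = 7.23823×10⁻³ m².
Net radiated power P_net = εσA(T⁴ − T₀⁴) = 0.863×5.670×10⁻⁸×7.23823×10⁻³×(851.9⁴ − 305.4⁴).
T⁴ − T₀⁴ = 5.26689×10¹¹ − 8.69914×10⁹ = 5.17990×10¹¹ K⁴, so P_net = 183 W.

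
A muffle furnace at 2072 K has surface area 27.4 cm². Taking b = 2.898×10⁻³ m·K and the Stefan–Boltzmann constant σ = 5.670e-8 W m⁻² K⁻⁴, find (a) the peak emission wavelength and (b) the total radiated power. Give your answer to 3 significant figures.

(a) λ_max = b/T = 2.898×10⁻³/2072 = 1.399×10⁻⁶ m = 1.40×10³ nm.
Area A = 27.4 cm² = 2.74×10⁻³ m².
(b) P = σAT⁴ = 5.670×10⁻⁸×2.74×10⁻³×(2072)⁴ = 2.86×10³ W.

λ_max ≈ 1.40×10³ nm; P ≈ 2.86×10³ W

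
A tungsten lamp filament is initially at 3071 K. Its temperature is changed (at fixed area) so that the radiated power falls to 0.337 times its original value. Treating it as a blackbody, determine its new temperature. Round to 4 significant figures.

P ∝ T⁴, so T₂/T₁ = (P₂/P₁)^(1/4) = (0.337)^(1/4) = 0.761917.
T₂ = 3071 × 0.761917 = 2340 K.

T₂ ≈ 2340 K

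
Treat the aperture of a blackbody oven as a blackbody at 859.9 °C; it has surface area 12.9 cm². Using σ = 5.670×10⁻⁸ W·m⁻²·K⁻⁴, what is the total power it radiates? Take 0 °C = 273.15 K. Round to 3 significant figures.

T = 859.9 °C + 273.15 = 1133.05 K.
Area A = 12.9 cm² = 1.29×10⁻³ m².
P = σAT⁴ = 5.670×10⁻⁸ × 1.29×10⁻³ × (1133.05)⁴ = 121 W.

P ≈ 121 W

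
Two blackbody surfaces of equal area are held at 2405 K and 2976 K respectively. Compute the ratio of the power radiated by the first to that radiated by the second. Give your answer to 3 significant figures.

P₁/P₂ ≈ 0.427

With equal areas, P₁/P₂ = (T₁/T₂)⁴ = (2405/2976)⁴ = 0.427.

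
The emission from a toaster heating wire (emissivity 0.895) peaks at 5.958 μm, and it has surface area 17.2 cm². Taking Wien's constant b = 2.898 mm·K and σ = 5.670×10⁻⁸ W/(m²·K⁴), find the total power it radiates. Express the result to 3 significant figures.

Wien's law: T = b/λ_max = 2.898×10⁻³/5.958×10⁻⁶ = 486.405 K.
Area A = 17.2 cm² = 1.72×10⁻³ m².
Then P = εσAT⁴ = 0.895×5.670×10⁻⁸×1.72×10⁻³×(486.405)⁴ = 4.89 W.

P ≈ 4.89 W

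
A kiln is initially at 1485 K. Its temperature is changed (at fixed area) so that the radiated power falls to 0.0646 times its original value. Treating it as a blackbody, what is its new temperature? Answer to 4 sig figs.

T₂ ≈ 748.7 K

P ∝ T⁴, so T₂/T₁ = (P₂/P₁)^(1/4) = (0.0646)^(1/4) = 0.504148.
T₂ = 1485 × 0.504148 = 748.7 K.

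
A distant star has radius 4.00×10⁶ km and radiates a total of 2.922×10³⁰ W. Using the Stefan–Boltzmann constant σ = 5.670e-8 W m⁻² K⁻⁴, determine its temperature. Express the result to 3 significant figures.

Surface area A = 4πR² = 4π(4.00×10⁹ m)² = 2.01062×10²⁰ m².
P = σAT⁴ ⇒ T = (P/(σA))^(1/4) = (2.922×10³⁰/(5.670×10⁻⁸×2.01062×10²⁰))^(1/4) = 2.25×10⁴ K.

T ≈ 2.25×10⁴ K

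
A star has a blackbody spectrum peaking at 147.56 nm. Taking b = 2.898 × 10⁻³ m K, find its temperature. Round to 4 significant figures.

Wien's law gives T = b/λ_max = (2.898×10⁻³ m·K)/(1.4756×10⁻⁷ m) = 1.964×10⁴ K.

T ≈ 1.964×10⁴ K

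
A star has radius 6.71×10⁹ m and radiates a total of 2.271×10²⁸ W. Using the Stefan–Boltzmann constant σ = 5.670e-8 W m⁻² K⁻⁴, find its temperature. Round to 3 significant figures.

T ≈ 5.16×10³ K

Surface area A = 4πR² = 4π(6.71×10⁹ m)² = 5.65790×10²⁰ m².
P = σAT⁴ ⇒ T = (P/(σA))^(1/4) = (2.271×10²⁸/(5.670×10⁻⁸×5.65790×10²⁰))^(1/4) = 5.16×10³ K.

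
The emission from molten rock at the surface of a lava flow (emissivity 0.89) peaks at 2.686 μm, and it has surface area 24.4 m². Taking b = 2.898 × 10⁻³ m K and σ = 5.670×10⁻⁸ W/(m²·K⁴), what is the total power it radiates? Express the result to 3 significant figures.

Wien's law: T = b/λ_max = 2.898×10⁻³/2.686×10⁻⁶ = 1078.93 K.
Area A = 24.4 m².
Then P = εσAT⁴ = 0.89×5.670×10⁻⁸×24.4×(1078.93)⁴ = 1.67×10⁶ W.

P ≈ 1.67×10⁶ W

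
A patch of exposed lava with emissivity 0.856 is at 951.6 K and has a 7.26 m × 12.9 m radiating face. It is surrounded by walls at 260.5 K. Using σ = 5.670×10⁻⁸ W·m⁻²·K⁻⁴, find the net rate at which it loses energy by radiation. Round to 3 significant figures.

Area A = 7.26 × 12.9 = 93.654 m².
Net radiated power P_net = εσA(T⁴ − T₀⁴) = 0.856×5.670×10⁻⁸×93.654×(951.6⁴ − 260.5⁴).
T⁴ − T₀⁴ = 8.20007×10¹¹ − 4.60501×10⁹ = 8.15402×10¹¹ K⁴, so P_net = 3.71×10⁶ W.

Net loss ≈ 3.71×10⁶ W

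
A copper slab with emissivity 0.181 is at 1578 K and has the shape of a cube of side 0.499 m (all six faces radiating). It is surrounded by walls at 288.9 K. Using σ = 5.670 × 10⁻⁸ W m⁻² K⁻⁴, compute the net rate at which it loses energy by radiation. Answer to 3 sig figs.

Net loss ≈ 9.50×10⁴ W

Area A = 6s² = 6×(0.499 m)² = 1.49401 m².
Net radiated power P_net = εσA(T⁴ − T₀⁴) = 0.181×5.670×10⁻⁸×1.49401×(1578⁴ − 288.9⁴).
T⁴ − T₀⁴ = 6.20052×10¹² − 6.96611×10⁹ = 6.19355×10¹² K⁴, so P_net = 9.50×10⁴ W.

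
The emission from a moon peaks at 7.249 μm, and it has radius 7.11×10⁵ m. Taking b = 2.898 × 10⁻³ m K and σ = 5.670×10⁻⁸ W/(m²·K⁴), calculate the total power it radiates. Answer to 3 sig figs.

P ≈ 9.20×10¹⁵ W

Wien's law: T = b/λ_max = 2.898×10⁻³/7.249×10⁻⁶ = 399.779 K.
Surface area A = 4πR² = 4π(7.11×10⁵ m)² = 6.35256×10¹² m².
Then P = σAT⁴ = 5.670×10⁻⁸×6.35256×10¹²×(399.779)⁴ = 9.20×10¹⁵ W.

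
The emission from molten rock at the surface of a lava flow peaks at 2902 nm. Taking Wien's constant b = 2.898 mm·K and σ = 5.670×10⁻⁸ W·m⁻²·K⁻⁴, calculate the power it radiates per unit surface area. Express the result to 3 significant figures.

Wien's law: T = b/λ_max = 2.898×10⁻³/2.902×10⁻⁶ = 998.622 K.
Then I = σT⁴ = 5.670×10⁻⁸×(998.622)⁴ = 5.64×10⁴ W/m².

I ≈ 5.64×10⁴ W/m²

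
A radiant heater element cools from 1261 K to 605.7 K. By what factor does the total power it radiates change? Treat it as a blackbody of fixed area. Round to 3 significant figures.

P ∝ T⁴, so P₂/P₁ = (T₂/T₁)⁴ = (605.7/1261)⁴ = (0.480333)⁴ = 0.0532.

P₂/P₁ ≈ 0.0532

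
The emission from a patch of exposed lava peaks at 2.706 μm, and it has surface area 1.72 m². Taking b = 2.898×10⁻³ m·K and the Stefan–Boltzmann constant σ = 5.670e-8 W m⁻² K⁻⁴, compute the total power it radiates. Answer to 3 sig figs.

Wien's law: T = b/λ_max = 2.898×10⁻³/2.706×10⁻⁶ = 1070.95 K.
Area A = 1.72 m².
Then P = σAT⁴ = 5.670×10⁻⁸×1.72×(1070.95)⁴ = 1.28×10⁵ W.

P ≈ 1.28×10⁵ W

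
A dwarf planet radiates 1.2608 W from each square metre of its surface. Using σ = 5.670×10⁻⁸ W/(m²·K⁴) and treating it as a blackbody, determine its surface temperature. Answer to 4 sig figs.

T ≈ 68.67 K

I = σT⁴, so T = (I/σ)^(1/4) = (1.2608/(5.670×10⁻⁸))^(1/4) = 68.67 K.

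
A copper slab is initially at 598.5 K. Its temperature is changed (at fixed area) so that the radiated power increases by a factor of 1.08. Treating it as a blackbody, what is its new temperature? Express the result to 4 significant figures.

T₂ ≈ 610.1 K

P ∝ T⁴, so T₂/T₁ = (P₂/P₁)^(1/4) = (1.08)^(1/4) = 1.01943.
T₂ = 598.5 × 1.01943 = 610.1 K.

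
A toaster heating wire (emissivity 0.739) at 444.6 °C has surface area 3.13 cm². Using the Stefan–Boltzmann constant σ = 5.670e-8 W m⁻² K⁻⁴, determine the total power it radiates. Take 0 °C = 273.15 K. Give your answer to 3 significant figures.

P ≈ 3.48 W

T = 444.6 °C + 273.15 = 717.75 K.
Area A = 3.13 cm² = 3.13×10⁻⁴ m².
P = εσAT⁴ = 0.739 × 5.670×10⁻⁸ × 3.13×10⁻⁴ × (717.75)⁴ = 3.48 W.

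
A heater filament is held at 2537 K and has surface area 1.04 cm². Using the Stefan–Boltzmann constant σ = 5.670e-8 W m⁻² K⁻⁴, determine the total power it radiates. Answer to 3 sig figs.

P ≈ 244 W

Area A = 1.04 cm² = 1.04×10⁻⁴ m².
P = σAT⁴ = 5.670×10⁻⁸ × 1.04×10⁻⁴ × (2537)⁴ = 244 W.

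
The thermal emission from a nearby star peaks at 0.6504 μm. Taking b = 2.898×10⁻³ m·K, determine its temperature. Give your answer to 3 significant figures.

Wien's law gives T = b/λ_max = (2.898×10⁻³ m·K)/(6.504×10⁻⁷ m) = 4.46×10³ K.

T ≈ 4.46×10³ K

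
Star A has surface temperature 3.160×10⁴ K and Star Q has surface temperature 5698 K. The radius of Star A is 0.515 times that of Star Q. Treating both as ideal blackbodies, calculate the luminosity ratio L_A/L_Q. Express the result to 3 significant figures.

L_A/L_Q ≈ 251

L ∝ R²T⁴, so L_A/L_Q = (R_A/R_Q)²(T_A/T_Q)⁴ = (0.515)² × (3.160×10⁴/5698)⁴ = 0.265225 × 945.929 = 251.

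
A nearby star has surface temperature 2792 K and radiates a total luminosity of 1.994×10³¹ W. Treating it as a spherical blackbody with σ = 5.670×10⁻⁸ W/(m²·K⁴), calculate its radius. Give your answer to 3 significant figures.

L = 4πR²σT⁴ ⇒ R = √(L/(4πσT⁴)).
σT⁴ = 3.44544×10⁶ W/m², so R = √(1.994×10³¹/(4π×3.44544×10⁶)) = 6.79×10¹¹ m.

R ≈ 6.79×10¹¹ m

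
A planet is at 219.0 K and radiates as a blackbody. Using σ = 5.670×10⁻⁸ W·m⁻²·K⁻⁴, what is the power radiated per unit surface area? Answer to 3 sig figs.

I ≈ 130 W/m²

Stefan–Boltzmann: I = σT⁴ = 5.670×10⁻⁸ × (219.0)⁴ = 130 W/m².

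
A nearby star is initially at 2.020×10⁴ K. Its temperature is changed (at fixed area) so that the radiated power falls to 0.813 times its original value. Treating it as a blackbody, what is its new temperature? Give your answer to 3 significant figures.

P ∝ T⁴, so T₂/T₁ = (P₂/P₁)^(1/4) = (0.813)^(1/4) = 0.949560.
T₂ = 2.020×10⁴ × 0.949560 = 1.92×10⁴ K.

T₂ ≈ 1.92×10⁴ K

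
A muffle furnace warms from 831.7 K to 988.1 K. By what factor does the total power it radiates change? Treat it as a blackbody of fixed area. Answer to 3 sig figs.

P₂/P₁ ≈ 1.99

P ∝ T⁴, so P₂/P₁ = (T₂/T₁)⁴ = (988.1/831.7)⁴ = (1.18805)⁴ = 1.99.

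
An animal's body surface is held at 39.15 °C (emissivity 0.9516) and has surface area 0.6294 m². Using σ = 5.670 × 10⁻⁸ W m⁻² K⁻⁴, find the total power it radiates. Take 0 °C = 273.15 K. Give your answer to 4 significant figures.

T = 39.15 °C + 273.15 = 312.30 K.
Area A = 0.6294 m².
P = εσAT⁴ = 0.9516 × 5.670×10⁻⁸ × 0.6294 × (312.30)⁴ = 323.0 W.

P ≈ 323.0 W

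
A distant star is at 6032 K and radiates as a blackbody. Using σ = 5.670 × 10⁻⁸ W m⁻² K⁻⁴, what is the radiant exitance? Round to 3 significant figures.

Stefan–Boltzmann: I = σT⁴ = 5.670×10⁻⁸ × (6032)⁴ = 7.51×10⁷ W/m².

I ≈ 7.51×10⁷ W/m²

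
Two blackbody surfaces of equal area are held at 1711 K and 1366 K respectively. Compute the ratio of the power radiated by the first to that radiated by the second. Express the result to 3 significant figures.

With equal areas, P₁/P₂ = (T₁/T₂)⁴ = (1711/1366)⁴ = 2.46.

P₁/P₂ ≈ 2.46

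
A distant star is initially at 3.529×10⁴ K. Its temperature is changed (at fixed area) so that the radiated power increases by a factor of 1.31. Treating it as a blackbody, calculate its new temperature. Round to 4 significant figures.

P ∝ T⁴, so T₂/T₁ = (P₂/P₁)^(1/4) = (1.31)^(1/4) = 1.06984.
T₂ = 3.529×10⁴ × 1.06984 = 3.775×10⁴ K.

T₂ ≈ 3.775×10⁴ K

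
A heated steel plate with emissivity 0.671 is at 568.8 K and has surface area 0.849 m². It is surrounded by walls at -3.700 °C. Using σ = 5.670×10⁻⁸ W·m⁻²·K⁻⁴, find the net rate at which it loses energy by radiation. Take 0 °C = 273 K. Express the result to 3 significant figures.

Net loss ≈ 3.21×10³ W

Surroundings: T = -3.700 °C + 273 = 269.300 K.
Area A = 0.849 m².
Net radiated power P_net = εσA(T⁴ − T₀⁴) = 0.671×5.670×10⁻⁸×0.849×(568.8⁴ − 269.300⁴).
T⁴ − T₀⁴ = 1.04674×10¹¹ − 5.25951×10⁹ = 9.94145×10¹⁰ K⁴, so P_net = 3.21×10³ W.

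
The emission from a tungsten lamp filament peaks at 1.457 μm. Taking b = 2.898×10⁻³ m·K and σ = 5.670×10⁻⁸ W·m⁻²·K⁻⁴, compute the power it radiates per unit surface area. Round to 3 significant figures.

I ≈ 8.87×10⁵ W/m²

Wien's law: T = b/λ_max = 2.898×10⁻³/1.457×10⁻⁶ = 1989.02 K.
Then I = σT⁴ = 5.670×10⁻⁸×(1989.02)⁴ = 8.87×10⁵ W/m².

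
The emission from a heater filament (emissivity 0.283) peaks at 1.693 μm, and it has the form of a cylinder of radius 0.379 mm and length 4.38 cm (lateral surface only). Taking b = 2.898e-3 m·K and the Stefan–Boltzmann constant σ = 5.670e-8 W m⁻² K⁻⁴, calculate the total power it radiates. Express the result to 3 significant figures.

P ≈ 14.4 W

Wien's law: T = b/λ_max = 2.898×10⁻³/1.693×10⁻⁶ = 1711.75 K.
Lateral area A = 2πrL = 2π×3.79×10⁻⁴×0.0438 = 1.04302×10⁻⁴ m².
Then P = εσAT⁴ = 0.283×5.670×10⁻⁸×1.04302×10⁻⁴×(1711.75)⁴ = 14.4 W.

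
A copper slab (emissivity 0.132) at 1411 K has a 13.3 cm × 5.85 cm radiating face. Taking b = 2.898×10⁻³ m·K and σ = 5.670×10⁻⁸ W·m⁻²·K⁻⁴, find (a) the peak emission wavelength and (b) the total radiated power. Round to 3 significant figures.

(a) λ_max = b/T = 2.898×10⁻³/1411 = 2.054×10⁻⁶ m = 2.05×10³ nm.
Area A = 0.133 × 0.0585 = 7.7805×10⁻³ m².
(b) P = εσAT⁴ = 0.132×5.670×10⁻⁸×7.7805×10⁻³×(1411)⁴ = 231 W.

λ_max ≈ 2.05×10³ nm; P ≈ 231 W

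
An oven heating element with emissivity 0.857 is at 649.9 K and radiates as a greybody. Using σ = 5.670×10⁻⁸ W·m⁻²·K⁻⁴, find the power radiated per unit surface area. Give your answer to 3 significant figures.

I ≈ 8.67×10³ W/m²

Stefan–Boltzmann: I = εσT⁴ = 0.857 × 5.670×10⁻⁸ × (649.9)⁴ = 8.67×10³ W/m².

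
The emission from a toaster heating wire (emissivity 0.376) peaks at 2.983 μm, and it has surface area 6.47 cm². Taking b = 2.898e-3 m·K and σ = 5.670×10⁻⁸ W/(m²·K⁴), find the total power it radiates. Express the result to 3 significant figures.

Wien's law: T = b/λ_max = 2.898×10⁻³/2.983×10⁻⁶ = 971.505 K.
Area A = 6.47 cm² = 6.47×10⁻⁴ m².
Then P = εσAT⁴ = 0.376×5.670×10⁻⁸×6.47×10⁻⁴×(971.505)⁴ = 12.3 W.

P ≈ 12.3 W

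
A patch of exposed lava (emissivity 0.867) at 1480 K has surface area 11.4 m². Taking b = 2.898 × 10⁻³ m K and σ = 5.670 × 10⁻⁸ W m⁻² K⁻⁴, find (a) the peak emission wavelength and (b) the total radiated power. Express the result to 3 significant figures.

(a) λ_max = b/T = 2.898×10⁻³/1480 = 1.958×10⁻⁶ m = 1.96 μm.
Area A = 11.4 m².
(b) P = εσAT⁴ = 0.867×5.670×10⁻⁸×11.4×(1480)⁴ = 2.69×10⁶ W.

λ_max ≈ 1.96 μm; P ≈ 2.69×10⁶ W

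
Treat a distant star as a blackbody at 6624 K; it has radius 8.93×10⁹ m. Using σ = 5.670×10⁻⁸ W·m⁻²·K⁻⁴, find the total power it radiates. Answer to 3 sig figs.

P ≈ 1.09×10²⁹ W

Surface area A = 4πR² = 4π(8.93×10⁹ m)² = 1.00210×10²¹ m².
P = σAT⁴ = 5.670×10⁻⁸ × 1.00210×10²¹ × (6624)⁴ = 1.09×10²⁹ W.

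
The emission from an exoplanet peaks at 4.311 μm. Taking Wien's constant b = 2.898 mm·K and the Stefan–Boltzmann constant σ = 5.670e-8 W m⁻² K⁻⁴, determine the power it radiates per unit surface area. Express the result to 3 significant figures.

I ≈ 1.16×10⁴ W/m²

Wien's law: T = b/λ_max = 2.898×10⁻³/4.311×10⁻⁶ = 672.234 K.
Then I = σT⁴ = 5.670×10⁻⁸×(672.234)⁴ = 1.16×10⁴ W/m².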